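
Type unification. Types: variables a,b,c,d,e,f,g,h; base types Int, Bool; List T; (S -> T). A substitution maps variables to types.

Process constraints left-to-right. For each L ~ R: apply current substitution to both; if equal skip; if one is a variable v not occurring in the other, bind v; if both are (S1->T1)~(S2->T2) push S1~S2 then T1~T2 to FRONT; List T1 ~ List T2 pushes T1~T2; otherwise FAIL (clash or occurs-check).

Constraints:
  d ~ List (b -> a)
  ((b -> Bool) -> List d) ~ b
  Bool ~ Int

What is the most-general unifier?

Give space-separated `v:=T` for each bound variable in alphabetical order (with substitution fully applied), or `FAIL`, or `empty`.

Answer: FAIL

Derivation:
step 1: unify d ~ List (b -> a)  [subst: {-} | 2 pending]
  bind d := List (b -> a)
step 2: unify ((b -> Bool) -> List List (b -> a)) ~ b  [subst: {d:=List (b -> a)} | 1 pending]
  occurs-check fail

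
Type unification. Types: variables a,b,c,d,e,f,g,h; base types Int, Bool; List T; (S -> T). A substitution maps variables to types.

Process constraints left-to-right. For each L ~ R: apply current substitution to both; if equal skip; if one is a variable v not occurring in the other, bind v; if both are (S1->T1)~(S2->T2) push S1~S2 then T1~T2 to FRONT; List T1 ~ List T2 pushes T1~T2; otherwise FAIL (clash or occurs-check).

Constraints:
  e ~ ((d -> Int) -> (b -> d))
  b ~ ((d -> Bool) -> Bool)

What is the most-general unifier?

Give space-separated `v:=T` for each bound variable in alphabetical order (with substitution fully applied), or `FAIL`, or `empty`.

step 1: unify e ~ ((d -> Int) -> (b -> d))  [subst: {-} | 1 pending]
  bind e := ((d -> Int) -> (b -> d))
step 2: unify b ~ ((d -> Bool) -> Bool)  [subst: {e:=((d -> Int) -> (b -> d))} | 0 pending]
  bind b := ((d -> Bool) -> Bool)

Answer: b:=((d -> Bool) -> Bool) e:=((d -> Int) -> (((d -> Bool) -> Bool) -> d))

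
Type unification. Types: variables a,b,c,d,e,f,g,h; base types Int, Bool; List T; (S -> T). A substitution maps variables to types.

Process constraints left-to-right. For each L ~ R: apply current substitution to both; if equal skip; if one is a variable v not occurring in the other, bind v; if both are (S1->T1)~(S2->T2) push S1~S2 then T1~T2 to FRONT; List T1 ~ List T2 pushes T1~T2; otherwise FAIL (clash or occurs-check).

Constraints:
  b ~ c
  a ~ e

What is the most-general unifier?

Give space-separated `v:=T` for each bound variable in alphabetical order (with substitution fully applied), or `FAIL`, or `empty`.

step 1: unify b ~ c  [subst: {-} | 1 pending]
  bind b := c
step 2: unify a ~ e  [subst: {b:=c} | 0 pending]
  bind a := e

Answer: a:=e b:=c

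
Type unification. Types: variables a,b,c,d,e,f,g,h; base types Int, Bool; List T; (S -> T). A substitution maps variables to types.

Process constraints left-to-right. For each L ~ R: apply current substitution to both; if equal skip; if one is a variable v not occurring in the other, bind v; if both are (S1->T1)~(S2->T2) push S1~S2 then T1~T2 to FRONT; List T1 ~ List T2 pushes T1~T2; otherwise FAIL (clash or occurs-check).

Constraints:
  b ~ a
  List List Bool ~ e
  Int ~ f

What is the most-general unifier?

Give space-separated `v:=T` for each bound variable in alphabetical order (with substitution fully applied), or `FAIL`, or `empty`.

Answer: b:=a e:=List List Bool f:=Int

Derivation:
step 1: unify b ~ a  [subst: {-} | 2 pending]
  bind b := a
step 2: unify List List Bool ~ e  [subst: {b:=a} | 1 pending]
  bind e := List List Bool
step 3: unify Int ~ f  [subst: {b:=a, e:=List List Bool} | 0 pending]
  bind f := Int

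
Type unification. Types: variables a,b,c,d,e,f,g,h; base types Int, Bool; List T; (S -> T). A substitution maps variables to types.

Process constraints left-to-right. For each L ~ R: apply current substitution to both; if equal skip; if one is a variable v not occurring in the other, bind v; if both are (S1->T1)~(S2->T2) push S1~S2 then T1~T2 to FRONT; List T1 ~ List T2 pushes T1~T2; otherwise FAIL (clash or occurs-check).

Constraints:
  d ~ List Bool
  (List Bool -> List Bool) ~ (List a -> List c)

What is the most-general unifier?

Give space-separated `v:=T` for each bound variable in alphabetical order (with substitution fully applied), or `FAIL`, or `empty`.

step 1: unify d ~ List Bool  [subst: {-} | 1 pending]
  bind d := List Bool
step 2: unify (List Bool -> List Bool) ~ (List a -> List c)  [subst: {d:=List Bool} | 0 pending]
  -> decompose arrow: push List Bool~List a, List Bool~List c
step 3: unify List Bool ~ List a  [subst: {d:=List Bool} | 1 pending]
  -> decompose List: push Bool~a
step 4: unify Bool ~ a  [subst: {d:=List Bool} | 1 pending]
  bind a := Bool
step 5: unify List Bool ~ List c  [subst: {d:=List Bool, a:=Bool} | 0 pending]
  -> decompose List: push Bool~c
step 6: unify Bool ~ c  [subst: {d:=List Bool, a:=Bool} | 0 pending]
  bind c := Bool

Answer: a:=Bool c:=Bool d:=List Bool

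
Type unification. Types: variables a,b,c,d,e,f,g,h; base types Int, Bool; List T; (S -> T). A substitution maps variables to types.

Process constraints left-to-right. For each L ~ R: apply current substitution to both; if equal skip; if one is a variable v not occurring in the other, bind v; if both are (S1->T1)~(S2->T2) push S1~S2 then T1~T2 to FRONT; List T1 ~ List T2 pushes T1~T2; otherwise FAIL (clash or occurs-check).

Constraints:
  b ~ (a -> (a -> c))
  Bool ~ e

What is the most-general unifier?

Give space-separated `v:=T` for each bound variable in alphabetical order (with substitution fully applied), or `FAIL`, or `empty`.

Answer: b:=(a -> (a -> c)) e:=Bool

Derivation:
step 1: unify b ~ (a -> (a -> c))  [subst: {-} | 1 pending]
  bind b := (a -> (a -> c))
step 2: unify Bool ~ e  [subst: {b:=(a -> (a -> c))} | 0 pending]
  bind e := Bool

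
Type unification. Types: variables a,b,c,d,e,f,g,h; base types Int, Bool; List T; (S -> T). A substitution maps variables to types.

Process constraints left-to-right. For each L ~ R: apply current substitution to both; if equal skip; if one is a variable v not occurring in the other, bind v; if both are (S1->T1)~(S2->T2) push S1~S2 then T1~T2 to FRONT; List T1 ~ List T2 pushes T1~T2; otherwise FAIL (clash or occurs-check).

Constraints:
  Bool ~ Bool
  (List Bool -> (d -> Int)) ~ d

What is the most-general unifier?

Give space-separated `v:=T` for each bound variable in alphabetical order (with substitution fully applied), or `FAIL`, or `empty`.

step 1: unify Bool ~ Bool  [subst: {-} | 1 pending]
  -> identical, skip
step 2: unify (List Bool -> (d -> Int)) ~ d  [subst: {-} | 0 pending]
  occurs-check fail

Answer: FAIL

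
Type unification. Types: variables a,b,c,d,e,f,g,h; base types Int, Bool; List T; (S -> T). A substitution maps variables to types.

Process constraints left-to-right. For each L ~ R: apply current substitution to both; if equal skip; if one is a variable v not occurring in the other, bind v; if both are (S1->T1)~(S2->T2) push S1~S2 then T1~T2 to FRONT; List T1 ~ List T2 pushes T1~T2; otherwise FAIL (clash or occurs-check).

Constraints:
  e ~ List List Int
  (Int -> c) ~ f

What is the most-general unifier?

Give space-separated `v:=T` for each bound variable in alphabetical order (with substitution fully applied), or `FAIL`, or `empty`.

step 1: unify e ~ List List Int  [subst: {-} | 1 pending]
  bind e := List List Int
step 2: unify (Int -> c) ~ f  [subst: {e:=List List Int} | 0 pending]
  bind f := (Int -> c)

Answer: e:=List List Int f:=(Int -> c)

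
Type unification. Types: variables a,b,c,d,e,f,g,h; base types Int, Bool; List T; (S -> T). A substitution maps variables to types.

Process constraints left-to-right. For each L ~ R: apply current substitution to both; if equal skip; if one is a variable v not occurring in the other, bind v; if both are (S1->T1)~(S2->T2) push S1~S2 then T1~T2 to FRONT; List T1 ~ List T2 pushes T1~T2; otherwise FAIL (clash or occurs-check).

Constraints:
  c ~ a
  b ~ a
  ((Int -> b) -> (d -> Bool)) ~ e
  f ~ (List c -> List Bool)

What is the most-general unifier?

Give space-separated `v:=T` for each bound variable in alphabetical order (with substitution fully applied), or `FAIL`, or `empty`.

Answer: b:=a c:=a e:=((Int -> a) -> (d -> Bool)) f:=(List a -> List Bool)

Derivation:
step 1: unify c ~ a  [subst: {-} | 3 pending]
  bind c := a
step 2: unify b ~ a  [subst: {c:=a} | 2 pending]
  bind b := a
step 3: unify ((Int -> a) -> (d -> Bool)) ~ e  [subst: {c:=a, b:=a} | 1 pending]
  bind e := ((Int -> a) -> (d -> Bool))
step 4: unify f ~ (List a -> List Bool)  [subst: {c:=a, b:=a, e:=((Int -> a) -> (d -> Bool))} | 0 pending]
  bind f := (List a -> List Bool)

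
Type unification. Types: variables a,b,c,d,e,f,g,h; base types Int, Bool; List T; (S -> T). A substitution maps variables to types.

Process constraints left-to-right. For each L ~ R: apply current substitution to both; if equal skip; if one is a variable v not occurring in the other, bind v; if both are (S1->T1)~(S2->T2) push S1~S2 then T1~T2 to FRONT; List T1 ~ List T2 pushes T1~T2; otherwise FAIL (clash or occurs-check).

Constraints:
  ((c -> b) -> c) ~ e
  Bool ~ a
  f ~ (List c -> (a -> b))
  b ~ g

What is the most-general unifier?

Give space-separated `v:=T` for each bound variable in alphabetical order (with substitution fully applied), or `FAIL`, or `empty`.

Answer: a:=Bool b:=g e:=((c -> g) -> c) f:=(List c -> (Bool -> g))

Derivation:
step 1: unify ((c -> b) -> c) ~ e  [subst: {-} | 3 pending]
  bind e := ((c -> b) -> c)
step 2: unify Bool ~ a  [subst: {e:=((c -> b) -> c)} | 2 pending]
  bind a := Bool
step 3: unify f ~ (List c -> (Bool -> b))  [subst: {e:=((c -> b) -> c), a:=Bool} | 1 pending]
  bind f := (List c -> (Bool -> b))
step 4: unify b ~ g  [subst: {e:=((c -> b) -> c), a:=Bool, f:=(List c -> (Bool -> b))} | 0 pending]
  bind b := g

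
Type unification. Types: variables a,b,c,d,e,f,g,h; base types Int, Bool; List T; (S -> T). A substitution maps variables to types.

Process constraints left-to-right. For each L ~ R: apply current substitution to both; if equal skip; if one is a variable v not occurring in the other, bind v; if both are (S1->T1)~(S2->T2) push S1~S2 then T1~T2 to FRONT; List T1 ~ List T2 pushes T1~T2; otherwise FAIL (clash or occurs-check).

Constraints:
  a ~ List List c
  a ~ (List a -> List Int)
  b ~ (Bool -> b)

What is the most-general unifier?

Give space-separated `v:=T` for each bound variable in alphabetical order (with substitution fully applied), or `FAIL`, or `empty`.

Answer: FAIL

Derivation:
step 1: unify a ~ List List c  [subst: {-} | 2 pending]
  bind a := List List c
step 2: unify List List c ~ (List List List c -> List Int)  [subst: {a:=List List c} | 1 pending]
  clash: List List c vs (List List List c -> List Int)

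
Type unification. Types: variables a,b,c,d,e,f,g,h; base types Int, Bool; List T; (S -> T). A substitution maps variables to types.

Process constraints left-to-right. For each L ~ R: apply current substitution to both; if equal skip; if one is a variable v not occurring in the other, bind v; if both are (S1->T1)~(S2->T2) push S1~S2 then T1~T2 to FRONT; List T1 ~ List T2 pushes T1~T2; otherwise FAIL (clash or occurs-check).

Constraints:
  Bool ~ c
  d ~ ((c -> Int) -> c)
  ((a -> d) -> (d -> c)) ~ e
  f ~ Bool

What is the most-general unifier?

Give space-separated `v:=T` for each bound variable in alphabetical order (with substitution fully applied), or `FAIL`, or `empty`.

step 1: unify Bool ~ c  [subst: {-} | 3 pending]
  bind c := Bool
step 2: unify d ~ ((Bool -> Int) -> Bool)  [subst: {c:=Bool} | 2 pending]
  bind d := ((Bool -> Int) -> Bool)
step 3: unify ((a -> ((Bool -> Int) -> Bool)) -> (((Bool -> Int) -> Bool) -> Bool)) ~ e  [subst: {c:=Bool, d:=((Bool -> Int) -> Bool)} | 1 pending]
  bind e := ((a -> ((Bool -> Int) -> Bool)) -> (((Bool -> Int) -> Bool) -> Bool))
step 4: unify f ~ Bool  [subst: {c:=Bool, d:=((Bool -> Int) -> Bool), e:=((a -> ((Bool -> Int) -> Bool)) -> (((Bool -> Int) -> Bool) -> Bool))} | 0 pending]
  bind f := Bool

Answer: c:=Bool d:=((Bool -> Int) -> Bool) e:=((a -> ((Bool -> Int) -> Bool)) -> (((Bool -> Int) -> Bool) -> Bool)) f:=Bool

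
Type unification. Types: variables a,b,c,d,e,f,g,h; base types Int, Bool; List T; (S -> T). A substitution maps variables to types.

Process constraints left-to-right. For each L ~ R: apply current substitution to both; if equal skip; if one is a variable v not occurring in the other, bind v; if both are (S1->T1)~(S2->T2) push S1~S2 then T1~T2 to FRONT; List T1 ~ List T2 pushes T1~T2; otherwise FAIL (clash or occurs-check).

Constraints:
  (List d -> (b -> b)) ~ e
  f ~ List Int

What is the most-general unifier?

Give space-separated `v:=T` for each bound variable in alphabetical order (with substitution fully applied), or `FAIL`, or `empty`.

step 1: unify (List d -> (b -> b)) ~ e  [subst: {-} | 1 pending]
  bind e := (List d -> (b -> b))
step 2: unify f ~ List Int  [subst: {e:=(List d -> (b -> b))} | 0 pending]
  bind f := List Int

Answer: e:=(List d -> (b -> b)) f:=List Int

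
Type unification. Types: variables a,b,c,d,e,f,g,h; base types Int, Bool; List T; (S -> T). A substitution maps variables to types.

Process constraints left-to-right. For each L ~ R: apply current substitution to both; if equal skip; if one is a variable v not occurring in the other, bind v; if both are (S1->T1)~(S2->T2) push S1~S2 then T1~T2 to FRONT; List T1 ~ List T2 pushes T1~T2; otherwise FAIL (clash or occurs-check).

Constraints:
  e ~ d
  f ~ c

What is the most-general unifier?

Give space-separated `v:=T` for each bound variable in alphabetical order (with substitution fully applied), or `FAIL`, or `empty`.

step 1: unify e ~ d  [subst: {-} | 1 pending]
  bind e := d
step 2: unify f ~ c  [subst: {e:=d} | 0 pending]
  bind f := c

Answer: e:=d f:=c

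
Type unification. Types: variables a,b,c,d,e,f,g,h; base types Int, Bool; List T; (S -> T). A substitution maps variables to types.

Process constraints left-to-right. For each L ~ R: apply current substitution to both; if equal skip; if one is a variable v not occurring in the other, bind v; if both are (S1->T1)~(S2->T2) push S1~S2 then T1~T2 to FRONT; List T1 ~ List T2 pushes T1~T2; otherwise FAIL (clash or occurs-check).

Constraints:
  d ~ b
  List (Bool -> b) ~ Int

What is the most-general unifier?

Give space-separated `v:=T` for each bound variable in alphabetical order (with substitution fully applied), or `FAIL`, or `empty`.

step 1: unify d ~ b  [subst: {-} | 1 pending]
  bind d := b
step 2: unify List (Bool -> b) ~ Int  [subst: {d:=b} | 0 pending]
  clash: List (Bool -> b) vs Int

Answer: FAIL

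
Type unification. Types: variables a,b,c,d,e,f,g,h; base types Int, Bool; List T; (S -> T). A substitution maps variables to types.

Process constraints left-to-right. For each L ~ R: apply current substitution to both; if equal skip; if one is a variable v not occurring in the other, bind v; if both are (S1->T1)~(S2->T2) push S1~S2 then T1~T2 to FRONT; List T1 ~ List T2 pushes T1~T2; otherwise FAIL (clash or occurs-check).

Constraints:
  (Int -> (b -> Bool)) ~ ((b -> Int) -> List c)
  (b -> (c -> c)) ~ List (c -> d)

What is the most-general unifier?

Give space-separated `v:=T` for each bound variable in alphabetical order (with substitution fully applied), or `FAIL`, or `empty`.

Answer: FAIL

Derivation:
step 1: unify (Int -> (b -> Bool)) ~ ((b -> Int) -> List c)  [subst: {-} | 1 pending]
  -> decompose arrow: push Int~(b -> Int), (b -> Bool)~List c
step 2: unify Int ~ (b -> Int)  [subst: {-} | 2 pending]
  clash: Int vs (b -> Int)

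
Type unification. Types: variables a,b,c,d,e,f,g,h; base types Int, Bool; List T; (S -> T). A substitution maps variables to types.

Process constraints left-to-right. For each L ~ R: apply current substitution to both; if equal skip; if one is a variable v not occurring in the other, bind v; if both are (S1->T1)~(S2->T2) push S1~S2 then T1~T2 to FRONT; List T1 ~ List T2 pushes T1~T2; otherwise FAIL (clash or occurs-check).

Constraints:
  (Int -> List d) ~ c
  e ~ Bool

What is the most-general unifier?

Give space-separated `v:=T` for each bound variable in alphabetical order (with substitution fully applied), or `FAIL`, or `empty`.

step 1: unify (Int -> List d) ~ c  [subst: {-} | 1 pending]
  bind c := (Int -> List d)
step 2: unify e ~ Bool  [subst: {c:=(Int -> List d)} | 0 pending]
  bind e := Bool

Answer: c:=(Int -> List d) e:=Bool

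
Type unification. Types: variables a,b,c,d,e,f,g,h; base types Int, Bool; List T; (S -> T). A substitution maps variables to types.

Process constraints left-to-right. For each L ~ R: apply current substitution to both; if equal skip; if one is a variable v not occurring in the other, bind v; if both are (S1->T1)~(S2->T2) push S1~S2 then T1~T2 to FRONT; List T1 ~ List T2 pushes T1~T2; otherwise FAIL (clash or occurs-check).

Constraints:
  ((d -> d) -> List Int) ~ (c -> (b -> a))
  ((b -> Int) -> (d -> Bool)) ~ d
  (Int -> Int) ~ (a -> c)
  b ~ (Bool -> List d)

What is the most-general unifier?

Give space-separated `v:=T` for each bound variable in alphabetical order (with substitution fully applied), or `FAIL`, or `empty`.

step 1: unify ((d -> d) -> List Int) ~ (c -> (b -> a))  [subst: {-} | 3 pending]
  -> decompose arrow: push (d -> d)~c, List Int~(b -> a)
step 2: unify (d -> d) ~ c  [subst: {-} | 4 pending]
  bind c := (d -> d)
step 3: unify List Int ~ (b -> a)  [subst: {c:=(d -> d)} | 3 pending]
  clash: List Int vs (b -> a)

Answer: FAIL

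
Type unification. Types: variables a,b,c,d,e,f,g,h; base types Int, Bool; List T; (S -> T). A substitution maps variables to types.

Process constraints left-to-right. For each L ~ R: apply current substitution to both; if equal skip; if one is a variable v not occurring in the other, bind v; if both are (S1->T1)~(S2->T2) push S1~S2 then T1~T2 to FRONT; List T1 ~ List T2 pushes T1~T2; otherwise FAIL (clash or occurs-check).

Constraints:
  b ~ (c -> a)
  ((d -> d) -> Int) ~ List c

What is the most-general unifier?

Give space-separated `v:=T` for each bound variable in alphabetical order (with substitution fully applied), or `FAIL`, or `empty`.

Answer: FAIL

Derivation:
step 1: unify b ~ (c -> a)  [subst: {-} | 1 pending]
  bind b := (c -> a)
step 2: unify ((d -> d) -> Int) ~ List c  [subst: {b:=(c -> a)} | 0 pending]
  clash: ((d -> d) -> Int) vs List c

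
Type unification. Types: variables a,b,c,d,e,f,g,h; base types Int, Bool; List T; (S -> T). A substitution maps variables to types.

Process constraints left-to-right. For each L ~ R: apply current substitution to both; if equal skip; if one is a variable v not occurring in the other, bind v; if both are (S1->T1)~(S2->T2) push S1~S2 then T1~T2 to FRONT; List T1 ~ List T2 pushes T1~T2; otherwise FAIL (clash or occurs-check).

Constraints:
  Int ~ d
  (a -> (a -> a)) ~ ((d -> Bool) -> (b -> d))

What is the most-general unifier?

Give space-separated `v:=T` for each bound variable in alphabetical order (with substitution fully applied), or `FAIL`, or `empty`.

step 1: unify Int ~ d  [subst: {-} | 1 pending]
  bind d := Int
step 2: unify (a -> (a -> a)) ~ ((Int -> Bool) -> (b -> Int))  [subst: {d:=Int} | 0 pending]
  -> decompose arrow: push a~(Int -> Bool), (a -> a)~(b -> Int)
step 3: unify a ~ (Int -> Bool)  [subst: {d:=Int} | 1 pending]
  bind a := (Int -> Bool)
step 4: unify ((Int -> Bool) -> (Int -> Bool)) ~ (b -> Int)  [subst: {d:=Int, a:=(Int -> Bool)} | 0 pending]
  -> decompose arrow: push (Int -> Bool)~b, (Int -> Bool)~Int
step 5: unify (Int -> Bool) ~ b  [subst: {d:=Int, a:=(Int -> Bool)} | 1 pending]
  bind b := (Int -> Bool)
step 6: unify (Int -> Bool) ~ Int  [subst: {d:=Int, a:=(Int -> Bool), b:=(Int -> Bool)} | 0 pending]
  clash: (Int -> Bool) vs Int

Answer: FAIL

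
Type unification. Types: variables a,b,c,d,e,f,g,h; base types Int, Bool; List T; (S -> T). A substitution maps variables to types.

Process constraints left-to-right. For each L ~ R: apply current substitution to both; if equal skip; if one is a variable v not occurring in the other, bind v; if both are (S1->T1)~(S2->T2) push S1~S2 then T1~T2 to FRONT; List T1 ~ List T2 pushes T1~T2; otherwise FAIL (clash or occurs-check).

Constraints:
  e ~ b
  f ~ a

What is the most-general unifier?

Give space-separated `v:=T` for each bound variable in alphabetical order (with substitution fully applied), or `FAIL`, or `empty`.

Answer: e:=b f:=a

Derivation:
step 1: unify e ~ b  [subst: {-} | 1 pending]
  bind e := b
step 2: unify f ~ a  [subst: {e:=b} | 0 pending]
  bind f := a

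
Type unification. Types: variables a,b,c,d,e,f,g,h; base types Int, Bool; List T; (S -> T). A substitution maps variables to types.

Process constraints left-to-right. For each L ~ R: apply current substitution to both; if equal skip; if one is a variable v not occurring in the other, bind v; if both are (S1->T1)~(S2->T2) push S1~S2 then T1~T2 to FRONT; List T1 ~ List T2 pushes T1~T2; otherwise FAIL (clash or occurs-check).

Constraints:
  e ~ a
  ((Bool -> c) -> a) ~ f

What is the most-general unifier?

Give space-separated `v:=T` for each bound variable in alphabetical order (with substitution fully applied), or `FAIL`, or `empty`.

step 1: unify e ~ a  [subst: {-} | 1 pending]
  bind e := a
step 2: unify ((Bool -> c) -> a) ~ f  [subst: {e:=a} | 0 pending]
  bind f := ((Bool -> c) -> a)

Answer: e:=a f:=((Bool -> c) -> a)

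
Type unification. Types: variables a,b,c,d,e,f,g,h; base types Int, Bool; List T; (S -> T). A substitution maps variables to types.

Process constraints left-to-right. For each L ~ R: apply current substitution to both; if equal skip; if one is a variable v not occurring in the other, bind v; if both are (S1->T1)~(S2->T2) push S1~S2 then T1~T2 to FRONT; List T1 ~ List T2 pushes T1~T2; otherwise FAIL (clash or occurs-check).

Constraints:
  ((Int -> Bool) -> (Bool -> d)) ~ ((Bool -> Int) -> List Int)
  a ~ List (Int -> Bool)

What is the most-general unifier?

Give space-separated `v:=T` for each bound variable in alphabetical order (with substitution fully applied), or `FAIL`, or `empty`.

Answer: FAIL

Derivation:
step 1: unify ((Int -> Bool) -> (Bool -> d)) ~ ((Bool -> Int) -> List Int)  [subst: {-} | 1 pending]
  -> decompose arrow: push (Int -> Bool)~(Bool -> Int), (Bool -> d)~List Int
step 2: unify (Int -> Bool) ~ (Bool -> Int)  [subst: {-} | 2 pending]
  -> decompose arrow: push Int~Bool, Bool~Int
step 3: unify Int ~ Bool  [subst: {-} | 3 pending]
  clash: Int vs Bool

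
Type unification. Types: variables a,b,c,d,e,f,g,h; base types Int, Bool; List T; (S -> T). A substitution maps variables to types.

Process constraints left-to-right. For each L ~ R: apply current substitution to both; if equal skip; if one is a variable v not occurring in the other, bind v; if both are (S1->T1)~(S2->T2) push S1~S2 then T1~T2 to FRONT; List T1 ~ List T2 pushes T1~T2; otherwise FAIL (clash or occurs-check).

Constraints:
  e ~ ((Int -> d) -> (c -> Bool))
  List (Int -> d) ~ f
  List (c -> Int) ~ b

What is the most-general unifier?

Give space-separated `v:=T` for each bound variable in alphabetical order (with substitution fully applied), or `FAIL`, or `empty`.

Answer: b:=List (c -> Int) e:=((Int -> d) -> (c -> Bool)) f:=List (Int -> d)

Derivation:
step 1: unify e ~ ((Int -> d) -> (c -> Bool))  [subst: {-} | 2 pending]
  bind e := ((Int -> d) -> (c -> Bool))
step 2: unify List (Int -> d) ~ f  [subst: {e:=((Int -> d) -> (c -> Bool))} | 1 pending]
  bind f := List (Int -> d)
step 3: unify List (c -> Int) ~ b  [subst: {e:=((Int -> d) -> (c -> Bool)), f:=List (Int -> d)} | 0 pending]
  bind b := List (c -> Int)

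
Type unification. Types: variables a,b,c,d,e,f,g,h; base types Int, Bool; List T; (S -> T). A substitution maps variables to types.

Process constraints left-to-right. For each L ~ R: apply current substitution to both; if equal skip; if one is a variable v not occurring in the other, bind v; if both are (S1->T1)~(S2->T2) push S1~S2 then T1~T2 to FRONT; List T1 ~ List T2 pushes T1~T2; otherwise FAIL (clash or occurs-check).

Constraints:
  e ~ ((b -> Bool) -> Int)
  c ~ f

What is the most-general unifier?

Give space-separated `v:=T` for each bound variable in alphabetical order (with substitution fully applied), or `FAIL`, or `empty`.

Answer: c:=f e:=((b -> Bool) -> Int)

Derivation:
step 1: unify e ~ ((b -> Bool) -> Int)  [subst: {-} | 1 pending]
  bind e := ((b -> Bool) -> Int)
step 2: unify c ~ f  [subst: {e:=((b -> Bool) -> Int)} | 0 pending]
  bind c := f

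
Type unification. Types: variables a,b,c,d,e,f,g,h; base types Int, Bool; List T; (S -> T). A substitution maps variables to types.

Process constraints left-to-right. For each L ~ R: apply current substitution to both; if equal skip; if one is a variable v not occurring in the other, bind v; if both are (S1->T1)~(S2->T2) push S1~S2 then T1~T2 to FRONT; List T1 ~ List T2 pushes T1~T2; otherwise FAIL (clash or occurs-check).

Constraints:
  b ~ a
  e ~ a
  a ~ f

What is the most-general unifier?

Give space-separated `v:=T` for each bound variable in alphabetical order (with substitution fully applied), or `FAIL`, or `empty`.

step 1: unify b ~ a  [subst: {-} | 2 pending]
  bind b := a
step 2: unify e ~ a  [subst: {b:=a} | 1 pending]
  bind e := a
step 3: unify a ~ f  [subst: {b:=a, e:=a} | 0 pending]
  bind a := f

Answer: a:=f b:=f e:=f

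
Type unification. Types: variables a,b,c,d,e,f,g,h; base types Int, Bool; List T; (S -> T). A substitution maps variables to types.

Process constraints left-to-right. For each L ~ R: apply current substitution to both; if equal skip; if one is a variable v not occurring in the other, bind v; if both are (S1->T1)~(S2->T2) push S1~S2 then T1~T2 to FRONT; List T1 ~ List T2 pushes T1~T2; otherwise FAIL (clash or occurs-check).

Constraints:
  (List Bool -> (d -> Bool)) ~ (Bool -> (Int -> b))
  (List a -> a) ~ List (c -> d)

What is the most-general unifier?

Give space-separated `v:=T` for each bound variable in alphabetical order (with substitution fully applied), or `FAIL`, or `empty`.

step 1: unify (List Bool -> (d -> Bool)) ~ (Bool -> (Int -> b))  [subst: {-} | 1 pending]
  -> decompose arrow: push List Bool~Bool, (d -> Bool)~(Int -> b)
step 2: unify List Bool ~ Bool  [subst: {-} | 2 pending]
  clash: List Bool vs Bool

Answer: FAIL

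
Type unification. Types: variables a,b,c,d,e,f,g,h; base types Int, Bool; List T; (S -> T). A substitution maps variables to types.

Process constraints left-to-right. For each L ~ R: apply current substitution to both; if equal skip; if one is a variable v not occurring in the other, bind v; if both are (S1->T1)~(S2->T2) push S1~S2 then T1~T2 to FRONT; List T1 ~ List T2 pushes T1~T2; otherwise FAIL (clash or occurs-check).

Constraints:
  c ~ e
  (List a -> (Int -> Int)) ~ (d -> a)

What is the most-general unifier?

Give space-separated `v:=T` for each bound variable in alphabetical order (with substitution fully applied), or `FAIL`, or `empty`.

step 1: unify c ~ e  [subst: {-} | 1 pending]
  bind c := e
step 2: unify (List a -> (Int -> Int)) ~ (d -> a)  [subst: {c:=e} | 0 pending]
  -> decompose arrow: push List a~d, (Int -> Int)~a
step 3: unify List a ~ d  [subst: {c:=e} | 1 pending]
  bind d := List a
step 4: unify (Int -> Int) ~ a  [subst: {c:=e, d:=List a} | 0 pending]
  bind a := (Int -> Int)

Answer: a:=(Int -> Int) c:=e d:=List (Int -> Int)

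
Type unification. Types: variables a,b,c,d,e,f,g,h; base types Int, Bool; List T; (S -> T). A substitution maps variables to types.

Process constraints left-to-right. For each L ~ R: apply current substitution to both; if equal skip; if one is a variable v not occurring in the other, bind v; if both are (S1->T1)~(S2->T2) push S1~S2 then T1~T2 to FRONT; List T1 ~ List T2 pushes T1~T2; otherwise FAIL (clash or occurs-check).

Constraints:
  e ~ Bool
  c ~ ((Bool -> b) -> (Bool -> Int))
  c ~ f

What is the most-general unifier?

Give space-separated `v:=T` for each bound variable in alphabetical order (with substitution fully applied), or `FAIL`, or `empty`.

step 1: unify e ~ Bool  [subst: {-} | 2 pending]
  bind e := Bool
step 2: unify c ~ ((Bool -> b) -> (Bool -> Int))  [subst: {e:=Bool} | 1 pending]
  bind c := ((Bool -> b) -> (Bool -> Int))
step 3: unify ((Bool -> b) -> (Bool -> Int)) ~ f  [subst: {e:=Bool, c:=((Bool -> b) -> (Bool -> Int))} | 0 pending]
  bind f := ((Bool -> b) -> (Bool -> Int))

Answer: c:=((Bool -> b) -> (Bool -> Int)) e:=Bool f:=((Bool -> b) -> (Bool -> Int))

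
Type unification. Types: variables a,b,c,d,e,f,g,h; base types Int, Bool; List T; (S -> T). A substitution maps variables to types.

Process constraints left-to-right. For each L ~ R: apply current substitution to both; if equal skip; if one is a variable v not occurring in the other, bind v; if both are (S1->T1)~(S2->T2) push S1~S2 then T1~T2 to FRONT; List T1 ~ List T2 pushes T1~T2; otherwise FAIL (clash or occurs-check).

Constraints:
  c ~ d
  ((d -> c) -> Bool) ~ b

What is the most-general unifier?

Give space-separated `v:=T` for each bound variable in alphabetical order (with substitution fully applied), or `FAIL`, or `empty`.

step 1: unify c ~ d  [subst: {-} | 1 pending]
  bind c := d
step 2: unify ((d -> d) -> Bool) ~ b  [subst: {c:=d} | 0 pending]
  bind b := ((d -> d) -> Bool)

Answer: b:=((d -> d) -> Bool) c:=d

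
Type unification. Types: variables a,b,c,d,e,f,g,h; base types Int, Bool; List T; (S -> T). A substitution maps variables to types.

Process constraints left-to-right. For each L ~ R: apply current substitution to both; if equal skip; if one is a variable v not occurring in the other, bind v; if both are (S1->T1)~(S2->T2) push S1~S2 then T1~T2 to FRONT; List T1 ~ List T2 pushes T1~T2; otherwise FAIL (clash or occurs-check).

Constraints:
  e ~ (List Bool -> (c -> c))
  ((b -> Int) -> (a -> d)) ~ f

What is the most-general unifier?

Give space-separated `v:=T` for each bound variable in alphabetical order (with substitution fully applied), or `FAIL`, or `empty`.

Answer: e:=(List Bool -> (c -> c)) f:=((b -> Int) -> (a -> d))

Derivation:
step 1: unify e ~ (List Bool -> (c -> c))  [subst: {-} | 1 pending]
  bind e := (List Bool -> (c -> c))
step 2: unify ((b -> Int) -> (a -> d)) ~ f  [subst: {e:=(List Bool -> (c -> c))} | 0 pending]
  bind f := ((b -> Int) -> (a -> d))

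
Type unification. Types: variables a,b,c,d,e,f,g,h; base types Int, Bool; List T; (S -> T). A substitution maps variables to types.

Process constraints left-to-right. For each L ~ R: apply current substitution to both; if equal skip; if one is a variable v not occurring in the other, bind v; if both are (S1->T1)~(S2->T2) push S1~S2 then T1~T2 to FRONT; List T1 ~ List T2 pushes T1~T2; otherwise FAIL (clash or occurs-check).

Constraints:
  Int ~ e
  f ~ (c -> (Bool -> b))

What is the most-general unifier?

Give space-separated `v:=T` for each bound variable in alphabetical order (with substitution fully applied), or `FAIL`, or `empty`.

Answer: e:=Int f:=(c -> (Bool -> b))

Derivation:
step 1: unify Int ~ e  [subst: {-} | 1 pending]
  bind e := Int
step 2: unify f ~ (c -> (Bool -> b))  [subst: {e:=Int} | 0 pending]
  bind f := (c -> (Bool -> b))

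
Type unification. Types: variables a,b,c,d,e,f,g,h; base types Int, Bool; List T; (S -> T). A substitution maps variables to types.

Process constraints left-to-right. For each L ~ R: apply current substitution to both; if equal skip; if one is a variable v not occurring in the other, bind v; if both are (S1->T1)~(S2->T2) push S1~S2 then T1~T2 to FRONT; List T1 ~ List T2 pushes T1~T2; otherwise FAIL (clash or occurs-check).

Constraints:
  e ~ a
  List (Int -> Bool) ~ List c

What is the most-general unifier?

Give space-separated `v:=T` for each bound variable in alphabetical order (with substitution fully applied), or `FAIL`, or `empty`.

step 1: unify e ~ a  [subst: {-} | 1 pending]
  bind e := a
step 2: unify List (Int -> Bool) ~ List c  [subst: {e:=a} | 0 pending]
  -> decompose List: push (Int -> Bool)~c
step 3: unify (Int -> Bool) ~ c  [subst: {e:=a} | 0 pending]
  bind c := (Int -> Bool)

Answer: c:=(Int -> Bool) e:=a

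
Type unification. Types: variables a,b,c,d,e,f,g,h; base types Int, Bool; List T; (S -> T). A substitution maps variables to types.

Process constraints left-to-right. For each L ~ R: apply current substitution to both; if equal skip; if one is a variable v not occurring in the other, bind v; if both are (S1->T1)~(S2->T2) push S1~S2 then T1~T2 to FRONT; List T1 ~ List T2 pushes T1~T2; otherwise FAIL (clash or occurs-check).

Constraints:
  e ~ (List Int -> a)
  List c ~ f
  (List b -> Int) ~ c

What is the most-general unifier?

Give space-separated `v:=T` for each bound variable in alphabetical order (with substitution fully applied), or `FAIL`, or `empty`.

Answer: c:=(List b -> Int) e:=(List Int -> a) f:=List (List b -> Int)

Derivation:
step 1: unify e ~ (List Int -> a)  [subst: {-} | 2 pending]
  bind e := (List Int -> a)
step 2: unify List c ~ f  [subst: {e:=(List Int -> a)} | 1 pending]
  bind f := List c
step 3: unify (List b -> Int) ~ c  [subst: {e:=(List Int -> a), f:=List c} | 0 pending]
  bind c := (List b -> Int)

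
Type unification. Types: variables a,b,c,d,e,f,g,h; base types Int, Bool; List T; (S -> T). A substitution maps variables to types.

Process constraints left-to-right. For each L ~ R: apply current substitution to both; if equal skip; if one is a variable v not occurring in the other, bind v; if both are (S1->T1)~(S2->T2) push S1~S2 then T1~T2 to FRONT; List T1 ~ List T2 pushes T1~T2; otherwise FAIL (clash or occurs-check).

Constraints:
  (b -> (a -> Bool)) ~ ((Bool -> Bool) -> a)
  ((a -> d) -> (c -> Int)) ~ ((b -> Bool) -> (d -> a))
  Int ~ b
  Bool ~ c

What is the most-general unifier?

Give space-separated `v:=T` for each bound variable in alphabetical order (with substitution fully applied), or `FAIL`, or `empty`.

Answer: FAIL

Derivation:
step 1: unify (b -> (a -> Bool)) ~ ((Bool -> Bool) -> a)  [subst: {-} | 3 pending]
  -> decompose arrow: push b~(Bool -> Bool), (a -> Bool)~a
step 2: unify b ~ (Bool -> Bool)  [subst: {-} | 4 pending]
  bind b := (Bool -> Bool)
step 3: unify (a -> Bool) ~ a  [subst: {b:=(Bool -> Bool)} | 3 pending]
  occurs-check fail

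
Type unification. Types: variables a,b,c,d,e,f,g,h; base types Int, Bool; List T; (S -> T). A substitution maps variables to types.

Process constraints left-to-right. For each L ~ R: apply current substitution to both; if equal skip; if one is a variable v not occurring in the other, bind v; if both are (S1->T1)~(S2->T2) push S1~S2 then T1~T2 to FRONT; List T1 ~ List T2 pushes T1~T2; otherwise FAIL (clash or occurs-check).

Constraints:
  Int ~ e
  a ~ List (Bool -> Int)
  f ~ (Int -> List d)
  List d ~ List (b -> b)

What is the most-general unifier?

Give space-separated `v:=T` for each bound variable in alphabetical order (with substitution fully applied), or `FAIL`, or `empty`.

step 1: unify Int ~ e  [subst: {-} | 3 pending]
  bind e := Int
step 2: unify a ~ List (Bool -> Int)  [subst: {e:=Int} | 2 pending]
  bind a := List (Bool -> Int)
step 3: unify f ~ (Int -> List d)  [subst: {e:=Int, a:=List (Bool -> Int)} | 1 pending]
  bind f := (Int -> List d)
step 4: unify List d ~ List (b -> b)  [subst: {e:=Int, a:=List (Bool -> Int), f:=(Int -> List d)} | 0 pending]
  -> decompose List: push d~(b -> b)
step 5: unify d ~ (b -> b)  [subst: {e:=Int, a:=List (Bool -> Int), f:=(Int -> List d)} | 0 pending]
  bind d := (b -> b)

Answer: a:=List (Bool -> Int) d:=(b -> b) e:=Int f:=(Int -> List (b -> b))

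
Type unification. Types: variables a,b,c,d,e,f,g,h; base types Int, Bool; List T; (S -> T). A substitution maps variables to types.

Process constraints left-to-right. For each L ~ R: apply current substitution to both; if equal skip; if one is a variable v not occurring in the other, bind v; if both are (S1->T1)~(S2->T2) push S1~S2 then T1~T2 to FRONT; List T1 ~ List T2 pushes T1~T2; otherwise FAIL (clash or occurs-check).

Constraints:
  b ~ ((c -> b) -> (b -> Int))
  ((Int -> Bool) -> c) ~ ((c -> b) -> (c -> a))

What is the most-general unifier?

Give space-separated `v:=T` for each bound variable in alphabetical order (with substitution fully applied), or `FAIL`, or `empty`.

step 1: unify b ~ ((c -> b) -> (b -> Int))  [subst: {-} | 1 pending]
  occurs-check fail: b in ((c -> b) -> (b -> Int))

Answer: FAIL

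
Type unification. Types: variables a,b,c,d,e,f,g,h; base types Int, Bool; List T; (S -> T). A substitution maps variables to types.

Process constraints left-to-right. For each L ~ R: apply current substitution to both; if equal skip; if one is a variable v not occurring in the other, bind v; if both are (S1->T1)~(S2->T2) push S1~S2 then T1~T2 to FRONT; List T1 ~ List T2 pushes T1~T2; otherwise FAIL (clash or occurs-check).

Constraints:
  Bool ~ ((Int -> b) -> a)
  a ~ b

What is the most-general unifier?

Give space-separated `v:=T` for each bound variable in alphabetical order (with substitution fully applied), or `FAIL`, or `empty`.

step 1: unify Bool ~ ((Int -> b) -> a)  [subst: {-} | 1 pending]
  clash: Bool vs ((Int -> b) -> a)

Answer: FAIL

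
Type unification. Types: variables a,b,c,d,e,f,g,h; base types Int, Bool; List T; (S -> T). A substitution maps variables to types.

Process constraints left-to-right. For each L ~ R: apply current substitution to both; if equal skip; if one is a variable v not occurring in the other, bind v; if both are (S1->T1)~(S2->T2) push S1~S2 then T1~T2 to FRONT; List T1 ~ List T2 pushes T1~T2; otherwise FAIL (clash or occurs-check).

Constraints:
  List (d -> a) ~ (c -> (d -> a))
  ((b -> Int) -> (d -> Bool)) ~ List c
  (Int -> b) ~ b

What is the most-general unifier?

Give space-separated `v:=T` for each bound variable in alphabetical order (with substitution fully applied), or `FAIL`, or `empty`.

Answer: FAIL

Derivation:
step 1: unify List (d -> a) ~ (c -> (d -> a))  [subst: {-} | 2 pending]
  clash: List (d -> a) vs (c -> (d -> a))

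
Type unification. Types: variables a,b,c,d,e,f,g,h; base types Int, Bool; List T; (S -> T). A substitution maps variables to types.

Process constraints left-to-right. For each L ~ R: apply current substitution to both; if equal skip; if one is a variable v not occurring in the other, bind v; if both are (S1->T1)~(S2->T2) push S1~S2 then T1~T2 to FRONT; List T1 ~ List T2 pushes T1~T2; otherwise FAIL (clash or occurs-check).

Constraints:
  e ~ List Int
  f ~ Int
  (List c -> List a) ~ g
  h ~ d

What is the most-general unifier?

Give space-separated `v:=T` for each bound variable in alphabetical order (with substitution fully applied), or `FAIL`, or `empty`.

Answer: e:=List Int f:=Int g:=(List c -> List a) h:=d

Derivation:
step 1: unify e ~ List Int  [subst: {-} | 3 pending]
  bind e := List Int
step 2: unify f ~ Int  [subst: {e:=List Int} | 2 pending]
  bind f := Int
step 3: unify (List c -> List a) ~ g  [subst: {e:=List Int, f:=Int} | 1 pending]
  bind g := (List c -> List a)
step 4: unify h ~ d  [subst: {e:=List Int, f:=Int, g:=(List c -> List a)} | 0 pending]
  bind h := d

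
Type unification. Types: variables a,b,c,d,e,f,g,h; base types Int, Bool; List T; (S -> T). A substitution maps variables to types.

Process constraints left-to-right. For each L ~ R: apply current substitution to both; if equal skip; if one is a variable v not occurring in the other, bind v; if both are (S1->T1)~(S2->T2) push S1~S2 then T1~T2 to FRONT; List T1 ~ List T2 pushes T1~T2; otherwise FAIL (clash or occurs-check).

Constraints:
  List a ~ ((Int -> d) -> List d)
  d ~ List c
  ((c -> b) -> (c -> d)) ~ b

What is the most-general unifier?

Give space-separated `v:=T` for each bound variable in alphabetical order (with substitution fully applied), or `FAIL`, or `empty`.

step 1: unify List a ~ ((Int -> d) -> List d)  [subst: {-} | 2 pending]
  clash: List a vs ((Int -> d) -> List d)

Answer: FAIL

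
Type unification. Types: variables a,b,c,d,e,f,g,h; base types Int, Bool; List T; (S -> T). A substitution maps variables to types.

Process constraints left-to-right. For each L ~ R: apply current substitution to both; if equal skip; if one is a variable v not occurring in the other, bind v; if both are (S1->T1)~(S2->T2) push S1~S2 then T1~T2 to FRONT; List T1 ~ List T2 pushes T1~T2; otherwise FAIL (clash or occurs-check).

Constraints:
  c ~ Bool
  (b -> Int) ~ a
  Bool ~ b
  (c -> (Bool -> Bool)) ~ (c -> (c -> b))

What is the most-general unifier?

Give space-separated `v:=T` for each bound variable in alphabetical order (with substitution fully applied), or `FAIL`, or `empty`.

Answer: a:=(Bool -> Int) b:=Bool c:=Bool

Derivation:
step 1: unify c ~ Bool  [subst: {-} | 3 pending]
  bind c := Bool
step 2: unify (b -> Int) ~ a  [subst: {c:=Bool} | 2 pending]
  bind a := (b -> Int)
step 3: unify Bool ~ b  [subst: {c:=Bool, a:=(b -> Int)} | 1 pending]
  bind b := Bool
step 4: unify (Bool -> (Bool -> Bool)) ~ (Bool -> (Bool -> Bool))  [subst: {c:=Bool, a:=(b -> Int), b:=Bool} | 0 pending]
  -> identical, skip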